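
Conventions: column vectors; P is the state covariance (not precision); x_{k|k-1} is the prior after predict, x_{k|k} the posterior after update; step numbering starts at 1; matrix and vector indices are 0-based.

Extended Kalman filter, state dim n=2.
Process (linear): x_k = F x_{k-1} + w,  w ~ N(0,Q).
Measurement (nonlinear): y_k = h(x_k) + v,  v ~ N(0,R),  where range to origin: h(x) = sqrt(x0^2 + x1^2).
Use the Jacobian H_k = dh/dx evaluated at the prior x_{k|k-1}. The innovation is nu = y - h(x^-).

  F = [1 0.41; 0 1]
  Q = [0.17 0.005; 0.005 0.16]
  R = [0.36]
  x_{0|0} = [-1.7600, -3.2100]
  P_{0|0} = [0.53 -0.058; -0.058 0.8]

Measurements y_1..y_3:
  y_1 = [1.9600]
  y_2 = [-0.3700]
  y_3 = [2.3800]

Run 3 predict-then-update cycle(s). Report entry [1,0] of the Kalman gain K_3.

K[1,0] = -0.3179

step 1: x^-=[-3.0761, -3.2100]  P^-=[0.7869 0.2750; 0.2750 0.9600]  H_jac=[-0.6919 -0.7220]  S=[1.5119]  K=[-0.4914; -0.5843]  nu=[-2.4860]  x^+=[-1.8544, -1.7575]  P^+=[0.4218 -0.1591; -0.1591 0.4438]
step 2: x^-=[-2.5750, -1.7575]  P^-=[0.5359 0.0278; 0.0278 0.6038]  H_jac=[-0.8260 -0.5637]  S=[0.9434]  K=[-0.4858; -0.3852]  nu=[-3.4875]  x^+=[-0.8807, -0.4141]  P^+=[0.3132 -0.1487; -0.1487 0.4639]
step 3: x^-=[-1.0505, -0.4141]  P^-=[0.4393 0.0465; 0.0465 0.6239]  H_jac=[-0.9303 -0.3667]  S=[0.8558]  K=[-0.4974; -0.3179]  nu=[1.2509]  x^+=[-1.6727, -0.8117]  P^+=[0.2275 -0.0888; -0.0888 0.5374]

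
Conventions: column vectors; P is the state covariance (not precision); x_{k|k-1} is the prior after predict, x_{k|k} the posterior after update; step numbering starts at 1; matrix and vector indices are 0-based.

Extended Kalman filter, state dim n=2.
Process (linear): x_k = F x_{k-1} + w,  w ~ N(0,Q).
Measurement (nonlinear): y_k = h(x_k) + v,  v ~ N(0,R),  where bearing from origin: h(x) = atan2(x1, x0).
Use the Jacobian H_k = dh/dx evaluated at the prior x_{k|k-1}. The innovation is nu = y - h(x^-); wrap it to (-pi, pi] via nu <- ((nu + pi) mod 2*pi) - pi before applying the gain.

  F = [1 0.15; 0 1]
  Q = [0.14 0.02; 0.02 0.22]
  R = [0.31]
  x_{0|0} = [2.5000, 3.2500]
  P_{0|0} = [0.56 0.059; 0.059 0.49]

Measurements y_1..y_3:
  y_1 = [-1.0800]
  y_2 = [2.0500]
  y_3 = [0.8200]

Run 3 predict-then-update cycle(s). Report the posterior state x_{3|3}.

step 1: x^-=[2.9875, 3.2500]  P^-=[0.7287 0.1525; 0.1525 0.7100]  H_jac=[-0.1668 0.1533]  S=[0.3392]  K=[-0.2894; 0.2459]  nu=[-1.9075]  x^+=[3.5395, 2.7809]  P^+=[0.7003 0.1766; 0.1766 0.6895]
step 2: x^-=[3.9567, 2.7809]  P^-=[0.9088 0.3001; 0.3001 0.9095]  H_jac=[-0.1189 0.1692]  S=[0.3368]  K=[-0.1701; 0.3509]  nu=[1.4374]  x^+=[3.7121, 3.2852]  P^+=[0.8991 0.3202; 0.3202 0.8680]
step 3: x^-=[4.2049, 3.2852]  P^-=[1.1547 0.4704; 0.4704 1.0880]  H_jac=[-0.1154 0.1477]  S=[0.3331]  K=[-0.1914; 0.3195]  nu=[0.1568]  x^+=[4.1749, 3.3353]  P^+=[1.1425 0.4907; 0.4907 1.0540]

x_post = [4.1749, 3.3353]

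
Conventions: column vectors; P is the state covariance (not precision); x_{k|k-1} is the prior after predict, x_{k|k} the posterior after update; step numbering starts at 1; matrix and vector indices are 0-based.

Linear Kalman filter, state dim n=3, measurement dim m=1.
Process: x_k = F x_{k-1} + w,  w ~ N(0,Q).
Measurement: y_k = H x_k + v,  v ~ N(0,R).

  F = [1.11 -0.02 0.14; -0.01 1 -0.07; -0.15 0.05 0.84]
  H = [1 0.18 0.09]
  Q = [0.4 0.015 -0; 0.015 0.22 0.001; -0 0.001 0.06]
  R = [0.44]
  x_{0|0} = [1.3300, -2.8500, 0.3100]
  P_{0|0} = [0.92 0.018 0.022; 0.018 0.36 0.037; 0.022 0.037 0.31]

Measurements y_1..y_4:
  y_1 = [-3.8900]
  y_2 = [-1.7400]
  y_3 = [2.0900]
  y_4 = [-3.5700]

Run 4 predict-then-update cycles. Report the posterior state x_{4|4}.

x_post = [-1.4377, -3.1079, -0.0723]

step 1: x^-=[1.5767, -2.8850, -0.0816]  P^-=[1.5456 0.0180 -0.0963; 0.0180 0.5761 0.0304; -0.0963 0.0304 0.2976]  S=[1.9968]  K=[0.7713; 0.0623; -0.0321]  nu=[-4.9401]  x^+=[-2.2336, -3.1929, 0.0769]  P^+=[0.3576 -0.0780 -0.0469; -0.0780 0.5683 0.0344; -0.0469 0.0344 0.2956]
step 2: x^-=[-2.4047, -3.1760, 0.2400]  P^-=[0.8354 -0.0812 -0.0730; -0.0812 0.7865 0.0530; -0.0730 0.0530 0.2939]  S=[1.2626]  K=[0.6449; 0.0516; -0.0293]  nu=[1.2148]  x^+=[-1.6214, -3.1133, 0.2044]  P^+=[0.3103 -0.1232 -0.0491; -0.1232 0.7831 0.0549; -0.0491 0.0549 0.2928]
step 3: x^-=[-1.7088, -3.1114, 0.2592]  P^-=[0.7783 -0.1321 -0.0706; -0.1321 0.9993 0.0878; -0.0706 0.0878 0.2944]  S=[1.1957]  K=[0.6257; 0.0466; -0.0236]  nu=[4.3355]  x^+=[1.0041, -2.9096, 0.1568]  P^+=[0.3101 -0.1669 -0.0529; -0.1669 0.9967 0.0891; -0.0529 0.0891 0.2937]
step 4: x^-=[1.1947, -2.9306, -0.1644]  P^-=[0.7788 -0.1798 -0.0769; -0.1798 1.2090 0.1336; -0.0769 0.1336 0.3000]  S=[1.1861]  K=[0.6234; 0.0420; -0.0218]  nu=[-4.2224]  x^+=[-1.4377, -3.1079, -0.0723]  P^+=[0.3177 -0.2109 -0.0608; -0.2109 1.2069 0.1347; -0.0608 0.1347 0.2995]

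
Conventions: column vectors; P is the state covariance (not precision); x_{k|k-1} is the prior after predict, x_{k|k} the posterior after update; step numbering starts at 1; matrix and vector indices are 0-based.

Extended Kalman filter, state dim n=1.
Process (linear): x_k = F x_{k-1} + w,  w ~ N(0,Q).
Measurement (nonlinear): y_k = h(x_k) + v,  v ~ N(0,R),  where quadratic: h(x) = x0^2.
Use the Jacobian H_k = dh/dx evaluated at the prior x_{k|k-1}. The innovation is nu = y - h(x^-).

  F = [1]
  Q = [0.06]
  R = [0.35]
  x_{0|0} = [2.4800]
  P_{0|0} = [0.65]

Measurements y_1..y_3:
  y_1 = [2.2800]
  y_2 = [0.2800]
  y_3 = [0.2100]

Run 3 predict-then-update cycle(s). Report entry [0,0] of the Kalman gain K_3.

step 1: x^-=[2.4800]  P^-=[0.7100]  H_jac=[4.9600]  S=[17.8171]  K=[0.1977]  nu=[-3.8704]  x^+=[1.7150]  P^+=[0.0139]
step 2: x^-=[1.7150]  P^-=[0.0739]  H_jac=[3.4300]  S=[1.2200]  K=[0.2079]  nu=[-2.6612]  x^+=[1.1617]  P^+=[0.0212]
step 3: x^-=[1.1617]  P^-=[0.0812]  H_jac=[2.3234]  S=[0.7884]  K=[0.2393]  nu=[-1.1396]  x^+=[0.8890]  P^+=[0.0361]

K[0,0] = 0.2393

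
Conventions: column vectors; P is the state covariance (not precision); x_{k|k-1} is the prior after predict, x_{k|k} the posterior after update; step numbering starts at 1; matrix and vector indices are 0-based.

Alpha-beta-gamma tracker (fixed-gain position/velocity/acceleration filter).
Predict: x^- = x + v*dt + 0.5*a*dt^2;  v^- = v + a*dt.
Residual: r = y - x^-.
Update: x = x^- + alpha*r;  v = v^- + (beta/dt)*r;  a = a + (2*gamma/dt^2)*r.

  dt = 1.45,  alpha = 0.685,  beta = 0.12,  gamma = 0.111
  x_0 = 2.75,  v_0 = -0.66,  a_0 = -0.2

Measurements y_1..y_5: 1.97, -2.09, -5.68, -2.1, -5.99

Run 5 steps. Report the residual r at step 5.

resid = 1.7093

step 1: x_pred=1.5828  r=0.3872  x^+=1.8480  v^+=-0.9180  a^+=-0.1591
step 2: x_pred=0.3497  r=-2.4397  x^+=-1.3215  v^+=-1.3506  a^+=-0.4167
step 3: x_pred=-3.7179  r=-1.9621  x^+=-5.0619  v^+=-2.1172  a^+=-0.6239
step 4: x_pred=-8.7877  r=6.6877  x^+=-4.2066  v^+=-2.4684  a^+=0.0823
step 5: x_pred=-7.6993  r=1.7093  x^+=-6.5284  v^+=-2.2076  a^+=0.2627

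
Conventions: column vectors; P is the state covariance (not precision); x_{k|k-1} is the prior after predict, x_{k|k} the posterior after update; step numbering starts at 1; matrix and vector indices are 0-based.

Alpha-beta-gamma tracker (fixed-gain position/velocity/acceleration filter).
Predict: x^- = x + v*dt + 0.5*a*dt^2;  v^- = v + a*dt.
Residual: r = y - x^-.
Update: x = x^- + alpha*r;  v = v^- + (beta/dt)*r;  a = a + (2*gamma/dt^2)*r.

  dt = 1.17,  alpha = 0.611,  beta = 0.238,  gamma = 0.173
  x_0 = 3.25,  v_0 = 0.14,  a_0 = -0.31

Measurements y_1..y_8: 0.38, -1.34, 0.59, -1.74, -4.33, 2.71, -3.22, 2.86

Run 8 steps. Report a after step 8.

a_post = 0.9931

step 1: x_pred=3.2016  r=-2.8216  x^+=1.4776  v^+=-0.7967  a^+=-1.0232
step 2: x_pred=-0.1548  r=-1.1852  x^+=-0.8790  v^+=-2.2349  a^+=-1.3228
step 3: x_pred=-4.3991  r=4.9891  x^+=-1.3508  v^+=-2.7676  a^+=-0.0617
step 4: x_pred=-4.6311  r=2.8911  x^+=-2.8646  v^+=-2.2517  a^+=0.6690
step 5: x_pred=-5.0412  r=0.7112  x^+=-4.6067  v^+=-1.3242  a^+=0.8488
step 6: x_pred=-5.5751  r=8.2851  x^+=-0.5129  v^+=1.3542  a^+=2.9429
step 7: x_pred=3.0858  r=-6.3058  x^+=-0.7670  v^+=3.5147  a^+=1.3491
step 8: x_pred=4.2685  r=-1.4085  x^+=3.4079  v^+=4.8066  a^+=0.9931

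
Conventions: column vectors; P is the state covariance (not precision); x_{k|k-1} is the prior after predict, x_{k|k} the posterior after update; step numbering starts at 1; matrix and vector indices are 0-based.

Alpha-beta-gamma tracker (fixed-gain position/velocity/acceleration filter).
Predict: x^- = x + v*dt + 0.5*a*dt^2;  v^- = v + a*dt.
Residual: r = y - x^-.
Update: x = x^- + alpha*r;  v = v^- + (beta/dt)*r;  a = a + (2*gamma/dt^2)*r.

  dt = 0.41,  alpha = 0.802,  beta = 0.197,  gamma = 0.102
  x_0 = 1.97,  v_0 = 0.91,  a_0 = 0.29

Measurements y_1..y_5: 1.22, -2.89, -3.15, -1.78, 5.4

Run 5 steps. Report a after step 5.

a_post = 10.9383

step 1: x_pred=2.3675  r=-1.1475  x^+=1.4472  v^+=0.4776  a^+=-1.1025
step 2: x_pred=1.5503  r=-4.4403  x^+=-2.0108  v^+=-2.1080  a^+=-6.4912
step 3: x_pred=-3.4207  r=0.2707  x^+=-3.2036  v^+=-4.6393  a^+=-6.1627
step 4: x_pred=-5.6237  r=3.8437  x^+=-2.5411  v^+=-5.3192  a^+=-1.4981
step 5: x_pred=-4.8478  r=10.2478  x^+=3.3709  v^+=-1.0094  a^+=10.9383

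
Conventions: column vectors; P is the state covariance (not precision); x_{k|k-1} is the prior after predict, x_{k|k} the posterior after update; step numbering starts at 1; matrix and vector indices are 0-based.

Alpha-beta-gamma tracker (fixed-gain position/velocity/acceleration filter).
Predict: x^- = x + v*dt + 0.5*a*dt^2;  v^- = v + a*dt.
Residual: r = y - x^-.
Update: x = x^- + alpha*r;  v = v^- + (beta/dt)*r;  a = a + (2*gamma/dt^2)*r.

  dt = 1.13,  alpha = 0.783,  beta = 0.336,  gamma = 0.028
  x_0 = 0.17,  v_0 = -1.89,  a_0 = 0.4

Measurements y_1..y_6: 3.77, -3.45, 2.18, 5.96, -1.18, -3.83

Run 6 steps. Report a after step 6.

step 1: x_pred=-1.7103  r=5.4803  x^+=2.5808  v^+=0.1915  a^+=0.6403
step 2: x_pred=3.2060  r=-6.6560  x^+=-2.0056  v^+=-1.0640  a^+=0.3484
step 3: x_pred=-2.9855  r=5.1655  x^+=1.0591  v^+=0.8657  a^+=0.5750
step 4: x_pred=2.4044  r=3.5556  x^+=5.1884  v^+=2.5726  a^+=0.7309
step 5: x_pred=8.5622  r=-9.7422  x^+=0.9340  v^+=0.5018  a^+=0.3037
step 6: x_pred=1.6949  r=-5.5249  x^+=-2.6311  v^+=-0.7979  a^+=0.0614

a_post = 0.0614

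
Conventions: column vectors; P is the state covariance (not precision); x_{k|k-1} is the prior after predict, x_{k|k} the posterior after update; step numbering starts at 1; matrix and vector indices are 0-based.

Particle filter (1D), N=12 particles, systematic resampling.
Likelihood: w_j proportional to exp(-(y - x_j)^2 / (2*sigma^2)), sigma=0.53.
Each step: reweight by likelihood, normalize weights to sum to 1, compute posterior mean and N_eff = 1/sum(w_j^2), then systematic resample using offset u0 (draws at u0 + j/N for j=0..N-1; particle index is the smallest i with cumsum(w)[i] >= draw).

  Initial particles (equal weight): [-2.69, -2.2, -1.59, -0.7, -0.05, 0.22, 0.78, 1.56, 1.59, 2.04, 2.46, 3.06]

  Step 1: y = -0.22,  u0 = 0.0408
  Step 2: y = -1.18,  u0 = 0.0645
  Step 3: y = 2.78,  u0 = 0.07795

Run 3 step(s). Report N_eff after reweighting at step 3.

N_eff = 1.3088

step 1: w=[0.0000, 0.0004, 0.0140, 0.2619, 0.3749, 0.2796, 0.0666, 0.0014, 0.0012, 0.0000, 0.0000, 0.0000]  mean=-0.1076  Neff=3.4247  idx=[3, 3, 3, 4, 4, 4, 4, 4, 5, 5, 5, 6]
step 2: w=[0.2554, 0.2554, 0.2554, 0.0396, 0.0396, 0.0396, 0.0396, 0.0396, 0.0118, 0.0118, 0.0118, 0.0004]  mean=-0.5381  Neff=4.9040  idx=[0, 0, 0, 1, 1, 1, 2, 2, 2, 4, 6, 9]
step 3: w=[0.0000, 0.0000, 0.0000, 0.0000, 0.0000, 0.0000, 0.0000, 0.0000, 0.0000, 0.0652, 0.0652, 0.8692]  mean=0.1844  Neff=1.3088  idx=[10, 11, 11, 11, 11, 11, 11, 11, 11, 11, 11, 11]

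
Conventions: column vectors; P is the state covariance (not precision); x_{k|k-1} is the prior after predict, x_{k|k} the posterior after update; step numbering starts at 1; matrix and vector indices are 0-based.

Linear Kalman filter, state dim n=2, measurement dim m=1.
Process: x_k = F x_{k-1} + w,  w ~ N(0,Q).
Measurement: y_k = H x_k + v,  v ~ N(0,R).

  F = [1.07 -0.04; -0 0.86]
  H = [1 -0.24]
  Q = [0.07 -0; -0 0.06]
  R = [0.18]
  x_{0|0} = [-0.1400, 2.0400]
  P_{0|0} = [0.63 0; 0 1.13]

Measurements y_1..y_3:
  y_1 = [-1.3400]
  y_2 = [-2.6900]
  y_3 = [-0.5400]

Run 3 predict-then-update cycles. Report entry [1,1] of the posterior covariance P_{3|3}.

P_post[1,1] = 0.5547

step 1: x^-=[-0.2314, 1.7544]  P^-=[0.7931 -0.0389; -0.0389 0.8957]  S=[1.0433]  K=[0.7691; -0.2433]  nu=[-0.6875]  x^+=[-0.7602, 1.9217]  P^+=[0.1760 0.1564; 0.1564 0.8340]
step 2: x^-=[-0.8903, 1.6526]  P^-=[0.2594 0.1152; 0.1152 0.6768]  S=[0.4231]  K=[0.5478; -0.1117]  nu=[-1.4031]  x^+=[-1.6588, 1.8093]  P^+=[0.1325 0.1411; 0.1411 0.6715]
step 3: x^-=[-1.8473, 1.5560]  P^-=[0.2106 0.1067; 0.1067 0.5567]  S=[0.3715]  K=[0.4981; -0.0724]  nu=[1.6808]  x^+=[-1.0101, 1.4344]  P^+=[0.1185 0.1201; 0.1201 0.5547]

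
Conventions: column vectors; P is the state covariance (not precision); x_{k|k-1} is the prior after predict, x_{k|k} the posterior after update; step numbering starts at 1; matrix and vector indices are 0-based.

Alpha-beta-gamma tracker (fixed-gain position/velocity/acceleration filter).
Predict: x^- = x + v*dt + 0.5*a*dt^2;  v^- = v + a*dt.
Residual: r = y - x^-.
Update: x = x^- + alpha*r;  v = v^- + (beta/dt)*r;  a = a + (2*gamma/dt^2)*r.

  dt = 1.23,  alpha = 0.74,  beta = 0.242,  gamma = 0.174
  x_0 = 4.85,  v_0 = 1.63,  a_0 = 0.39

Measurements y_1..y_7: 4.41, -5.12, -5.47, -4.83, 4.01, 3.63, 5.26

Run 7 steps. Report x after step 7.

x_post = 6.0250

step 1: x_pred=7.1499  r=-2.7399  x^+=5.1224  v^+=1.5706  a^+=-0.2402
step 2: x_pred=6.8725  r=-11.9925  x^+=-2.0019  v^+=-1.0844  a^+=-2.9988
step 3: x_pred=-5.6042  r=0.1342  x^+=-5.5049  v^+=-4.7465  a^+=-2.9679
step 4: x_pred=-13.5881  r=8.7581  x^+=-7.1071  v^+=-6.6739  a^+=-0.9534
step 5: x_pred=-16.0372  r=20.0472  x^+=-1.2023  v^+=-3.9023  a^+=3.6579
step 6: x_pred=-3.2350  r=6.8650  x^+=1.8451  v^+=1.9476  a^+=5.2370
step 7: x_pred=8.2022  r=-2.9422  x^+=6.0250  v^+=7.8103  a^+=4.5602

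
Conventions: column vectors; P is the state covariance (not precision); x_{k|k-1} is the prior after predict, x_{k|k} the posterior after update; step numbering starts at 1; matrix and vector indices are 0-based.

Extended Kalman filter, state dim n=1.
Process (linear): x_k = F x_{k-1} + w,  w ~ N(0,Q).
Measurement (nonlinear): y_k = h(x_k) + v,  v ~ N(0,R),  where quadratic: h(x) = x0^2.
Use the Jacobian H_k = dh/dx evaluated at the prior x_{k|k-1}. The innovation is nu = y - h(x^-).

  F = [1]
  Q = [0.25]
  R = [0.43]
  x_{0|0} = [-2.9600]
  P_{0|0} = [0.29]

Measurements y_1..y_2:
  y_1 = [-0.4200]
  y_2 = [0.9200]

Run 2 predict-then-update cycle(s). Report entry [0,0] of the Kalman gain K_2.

K[0,0] = -0.2894

step 1: x^-=[-2.9600]  P^-=[0.5400]  H_jac=[-5.9200]  S=[19.3551]  K=[-0.1652]  nu=[-9.1816]  x^+=[-1.4435]  P^+=[0.0120]
step 2: x^-=[-1.4435]  P^-=[0.2620]  H_jac=[-2.8870]  S=[2.6137]  K=[-0.2894]  nu=[-1.1637]  x^+=[-1.1067]  P^+=[0.0431]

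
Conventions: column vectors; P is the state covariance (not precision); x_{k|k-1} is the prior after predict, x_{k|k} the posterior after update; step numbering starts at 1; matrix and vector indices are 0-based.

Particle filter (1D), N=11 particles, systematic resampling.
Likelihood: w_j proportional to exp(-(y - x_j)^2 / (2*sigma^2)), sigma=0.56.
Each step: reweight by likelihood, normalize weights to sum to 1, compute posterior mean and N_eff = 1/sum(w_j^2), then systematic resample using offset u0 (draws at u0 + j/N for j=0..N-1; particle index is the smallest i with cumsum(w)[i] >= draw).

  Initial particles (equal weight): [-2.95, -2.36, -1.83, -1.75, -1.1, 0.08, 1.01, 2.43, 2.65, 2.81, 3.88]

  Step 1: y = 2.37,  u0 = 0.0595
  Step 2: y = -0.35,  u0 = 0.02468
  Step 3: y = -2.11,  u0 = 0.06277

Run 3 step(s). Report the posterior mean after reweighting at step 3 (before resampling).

post_mean = 2.4308

step 1: w=[0.0000, 0.0000, 0.0000, 0.0000, 0.0000, 0.0001, 0.0195, 0.3696, 0.3280, 0.2730, 0.0098]  mean=2.5923  Neff=3.1327  idx=[7, 7, 7, 7, 8, 8, 8, 8, 9, 9, 9]
step 2: w=[0.2170, 0.2170, 0.2170, 0.2170, 0.0286, 0.0286, 0.0286, 0.0286, 0.0059, 0.0059, 0.0059]  mean=2.4619  Neff=5.2168  idx=[0, 0, 0, 1, 1, 2, 2, 3, 3, 3, 6]
step 3: w=[0.0996, 0.0996, 0.0996, 0.0996, 0.0996, 0.0996, 0.0996, 0.0996, 0.0996, 0.0996, 0.0038]  mean=2.4308  Neff=10.0753  idx=[0, 1, 2, 3, 4, 5, 6, 7, 7, 8, 9]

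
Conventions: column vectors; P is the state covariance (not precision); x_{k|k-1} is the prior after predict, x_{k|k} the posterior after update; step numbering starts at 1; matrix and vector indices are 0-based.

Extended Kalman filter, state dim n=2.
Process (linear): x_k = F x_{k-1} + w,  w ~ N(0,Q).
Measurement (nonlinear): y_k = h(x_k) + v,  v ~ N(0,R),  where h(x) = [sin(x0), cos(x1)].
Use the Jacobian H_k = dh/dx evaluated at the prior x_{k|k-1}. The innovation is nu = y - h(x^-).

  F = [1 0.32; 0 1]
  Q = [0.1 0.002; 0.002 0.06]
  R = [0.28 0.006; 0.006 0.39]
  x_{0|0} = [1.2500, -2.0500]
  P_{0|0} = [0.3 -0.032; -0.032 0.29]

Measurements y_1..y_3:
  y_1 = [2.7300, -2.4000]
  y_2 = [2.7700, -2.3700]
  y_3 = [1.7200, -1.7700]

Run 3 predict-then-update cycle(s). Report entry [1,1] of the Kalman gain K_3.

K[1,1] = 0.1915

step 1: x^-=[0.5940, -2.0500]  P^-=[0.4092 0.0628; 0.0628 0.3500]  H_jac=[0.8287 0.0000; 0.0000 0.8874]  S=[0.5610 0.0522; 0.0522 0.6656]  K=[0.6011 0.0366; 0.0497 0.4627]  nu=[2.1703, -1.9389]  x^+=[1.8275, -2.8393]  P^+=[0.2033 0.0202; 0.0202 0.2037]
step 2: x^-=[0.9189, -2.8393]  P^-=[0.3371 0.0873; 0.0873 0.2637]  H_jac=[0.6067 0.0000; 0.0000 0.2978]  S=[0.4041 0.0218; 0.0218 0.4134]  K=[0.5042 0.0363; 0.1212 0.1836]  nu=[1.9750, -1.4154]  x^+=[1.8632, -2.8596]  P^+=[0.2331 0.0578; 0.0578 0.2429]
step 3: x^-=[0.9482, -2.8596]  P^-=[0.3949 0.1375; 0.1375 0.3029]  H_jac=[0.5832 0.0000; 0.0000 0.2783]  S=[0.4143 0.0283; 0.0283 0.4135]  K=[0.5521 0.0547; 0.1804 0.1915]  nu=[0.9077, -0.8095]  x^+=[1.4050, -2.8508]  P^+=[0.2657 0.0886; 0.0886 0.2723]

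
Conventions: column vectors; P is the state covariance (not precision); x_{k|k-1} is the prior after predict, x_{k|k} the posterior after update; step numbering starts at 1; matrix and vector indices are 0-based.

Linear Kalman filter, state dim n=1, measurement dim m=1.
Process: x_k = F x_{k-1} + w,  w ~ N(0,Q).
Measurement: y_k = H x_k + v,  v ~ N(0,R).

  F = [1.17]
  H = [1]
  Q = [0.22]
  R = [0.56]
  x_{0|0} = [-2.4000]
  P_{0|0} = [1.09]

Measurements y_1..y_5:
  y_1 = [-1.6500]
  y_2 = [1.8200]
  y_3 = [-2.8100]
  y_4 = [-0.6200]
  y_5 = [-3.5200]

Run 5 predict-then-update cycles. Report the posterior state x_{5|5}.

x_post = [-2.4831]

step 1: x^-=[-2.8080]  P^-=[1.7121]  S=[2.2721]  K=[0.7535]  nu=[1.1580]  x^+=[-1.9354]  P^+=[0.4220]
step 2: x^-=[-2.2644]  P^-=[0.7976]  S=[1.3576]  K=[0.5875]  nu=[4.0844]  x^+=[0.1353]  P^+=[0.3290]
step 3: x^-=[0.1583]  P^-=[0.6704]  S=[1.2304]  K=[0.5449]  nu=[-2.9683]  x^+=[-1.4590]  P^+=[0.3051]
step 4: x^-=[-1.7071]  P^-=[0.6377]  S=[1.1977]  K=[0.5324]  nu=[1.0871]  x^+=[-1.1283]  P^+=[0.2982]
step 5: x^-=[-1.3201]  P^-=[0.6282]  S=[1.1882]  K=[0.5287]  nu=[-2.1999]  x^+=[-2.4831]  P^+=[0.2961]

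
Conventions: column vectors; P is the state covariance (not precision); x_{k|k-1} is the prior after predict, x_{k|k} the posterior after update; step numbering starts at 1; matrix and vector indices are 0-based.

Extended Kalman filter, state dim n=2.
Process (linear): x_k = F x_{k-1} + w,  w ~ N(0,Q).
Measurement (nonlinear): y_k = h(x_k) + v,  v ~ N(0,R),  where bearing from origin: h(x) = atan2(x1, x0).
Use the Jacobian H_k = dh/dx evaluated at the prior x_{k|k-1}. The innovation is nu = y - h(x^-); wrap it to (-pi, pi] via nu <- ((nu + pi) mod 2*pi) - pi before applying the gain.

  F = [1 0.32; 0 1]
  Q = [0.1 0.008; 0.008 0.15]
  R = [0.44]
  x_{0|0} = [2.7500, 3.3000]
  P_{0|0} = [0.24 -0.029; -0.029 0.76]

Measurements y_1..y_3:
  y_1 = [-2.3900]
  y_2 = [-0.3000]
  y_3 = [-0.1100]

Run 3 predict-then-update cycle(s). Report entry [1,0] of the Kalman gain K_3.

K[1,0] = 0.2669

step 1: x^-=[3.8060, 3.3000]  P^-=[0.3993 0.2222; 0.2222 0.9100]  H_jac=[-0.1300 0.1500]  S=[0.4586]  K=[-0.0406; 0.2346]  nu=[-3.1043]  x^+=[3.9319, 2.5716]  P^+=[0.3985 0.2266; 0.2266 0.8848]
step 2: x^-=[4.7548, 2.5716]  P^-=[0.7341 0.5177; 0.5177 1.0348]  H_jac=[-0.0880 0.1627]  S=[0.4583]  K=[0.0428; 0.2680]  nu=[-0.7958]  x^+=[4.7207, 2.3584]  P^+=[0.7333 0.5124; 0.5124 1.0018]
step 3: x^-=[5.4754, 2.3584]  P^-=[1.2638 0.8410; 0.8410 1.1518]  H_jac=[-0.0664 0.1541]  S=[0.4557]  K=[0.1003; 0.2669]  nu=[-0.5167]  x^+=[5.4236, 2.2204]  P^+=[1.2592 0.8288; 0.8288 1.1194]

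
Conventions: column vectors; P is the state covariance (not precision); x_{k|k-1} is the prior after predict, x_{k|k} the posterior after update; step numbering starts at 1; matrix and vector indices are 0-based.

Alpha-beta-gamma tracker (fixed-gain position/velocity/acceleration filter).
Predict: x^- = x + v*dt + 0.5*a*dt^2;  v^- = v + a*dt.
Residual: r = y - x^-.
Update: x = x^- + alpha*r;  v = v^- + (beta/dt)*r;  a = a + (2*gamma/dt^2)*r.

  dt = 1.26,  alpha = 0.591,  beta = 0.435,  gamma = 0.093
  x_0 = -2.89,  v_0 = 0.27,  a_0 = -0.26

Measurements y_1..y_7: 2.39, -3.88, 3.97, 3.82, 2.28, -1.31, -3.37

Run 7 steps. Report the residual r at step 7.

resid = -1.9059

step 1: x_pred=-2.7562  r=5.1462  x^+=0.2852  v^+=1.7191  a^+=0.3429
step 2: x_pred=2.7234  r=-6.6034  x^+=-1.1792  v^+=-0.1286  a^+=-0.4307
step 3: x_pred=-1.6832  r=5.6532  x^+=1.6579  v^+=1.2804  a^+=0.2316
step 4: x_pred=3.4549  r=0.3651  x^+=3.6707  v^+=1.6982  a^+=0.2744
step 5: x_pred=6.0282  r=-3.7482  x^+=3.8130  v^+=0.7499  a^+=-0.1648
step 6: x_pred=4.6270  r=-5.9370  x^+=1.1182  v^+=-1.5074  a^+=-0.8603
step 7: x_pred=-1.4641  r=-1.9059  x^+=-2.5905  v^+=-3.2495  a^+=-1.0836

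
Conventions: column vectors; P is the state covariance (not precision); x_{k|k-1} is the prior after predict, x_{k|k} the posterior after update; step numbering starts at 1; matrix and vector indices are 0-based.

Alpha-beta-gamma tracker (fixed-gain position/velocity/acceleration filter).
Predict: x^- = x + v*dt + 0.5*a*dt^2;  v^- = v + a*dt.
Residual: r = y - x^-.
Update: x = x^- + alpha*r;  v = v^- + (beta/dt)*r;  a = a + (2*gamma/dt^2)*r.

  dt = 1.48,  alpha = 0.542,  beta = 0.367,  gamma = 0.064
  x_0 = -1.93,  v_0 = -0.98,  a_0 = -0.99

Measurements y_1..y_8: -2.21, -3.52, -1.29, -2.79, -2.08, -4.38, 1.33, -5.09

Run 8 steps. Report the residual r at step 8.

step 1: x_pred=-4.4646  r=2.2546  x^+=-3.2426  v^+=-1.8861  a^+=-0.8582
step 2: x_pred=-6.9740  r=3.4540  x^+=-5.1019  v^+=-2.2998  a^+=-0.6564
step 3: x_pred=-9.2246  r=7.9346  x^+=-4.9240  v^+=-1.3037  a^+=-0.1927
step 4: x_pred=-7.0646  r=4.2746  x^+=-4.7478  v^+=-0.5290  a^+=0.0571
step 5: x_pred=-5.4682  r=3.3882  x^+=-3.6318  v^+=0.3956  a^+=0.2551
step 6: x_pred=-2.7669  r=-1.6131  x^+=-3.6412  v^+=0.3731  a^+=0.1608
step 7: x_pred=-2.9129  r=4.2429  x^+=-0.6132  v^+=1.6632  a^+=0.4087
step 8: x_pred=2.2960  r=-7.3860  x^+=-1.7072  v^+=0.4366  a^+=-0.0229

resid = -7.3860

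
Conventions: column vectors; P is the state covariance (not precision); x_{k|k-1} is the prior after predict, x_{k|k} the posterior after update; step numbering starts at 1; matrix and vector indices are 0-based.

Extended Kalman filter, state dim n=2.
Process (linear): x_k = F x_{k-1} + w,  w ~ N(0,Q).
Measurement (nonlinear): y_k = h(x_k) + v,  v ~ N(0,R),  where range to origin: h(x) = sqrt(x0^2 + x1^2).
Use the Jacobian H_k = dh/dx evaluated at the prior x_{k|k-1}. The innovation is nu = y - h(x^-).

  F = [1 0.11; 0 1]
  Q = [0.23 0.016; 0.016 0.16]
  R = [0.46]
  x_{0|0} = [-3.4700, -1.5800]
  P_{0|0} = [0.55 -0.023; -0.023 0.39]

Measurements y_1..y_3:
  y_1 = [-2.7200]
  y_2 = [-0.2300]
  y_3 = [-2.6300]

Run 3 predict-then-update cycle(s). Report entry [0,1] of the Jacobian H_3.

H_jac[0,1] = 0.3542

step 1: x^-=[-3.6438, -1.5800]  P^-=[0.7797 0.0359; 0.0359 0.5500]  H_jac=[-0.9175 -0.3978]  S=[1.2295]  K=[-0.5934; -0.2047]  nu=[-6.6916]  x^+=[0.3270, -0.2099]  P^+=[0.3467 -0.1135; -0.1135 0.4985]
step 2: x^-=[0.3039, -0.2099]  P^-=[0.5578 -0.0427; -0.0427 0.6585]  H_jac=[0.8228 -0.5684]  S=[1.0902]  K=[0.4432; -0.3755]  nu=[-0.5993]  x^+=[0.0383, 0.0151]  P^+=[0.3436 0.1388; 0.1388 0.5048]
step 3: x^-=[0.0399, 0.0151]  P^-=[0.6103 0.2103; 0.2103 0.6648]  H_jac=[0.9352 0.3542]  S=[1.2164]  K=[0.5304; 0.3552]  nu=[-2.6727]  x^+=[-1.3777, -0.9343]  P^+=[0.2681 -0.0189; -0.0189 0.5113]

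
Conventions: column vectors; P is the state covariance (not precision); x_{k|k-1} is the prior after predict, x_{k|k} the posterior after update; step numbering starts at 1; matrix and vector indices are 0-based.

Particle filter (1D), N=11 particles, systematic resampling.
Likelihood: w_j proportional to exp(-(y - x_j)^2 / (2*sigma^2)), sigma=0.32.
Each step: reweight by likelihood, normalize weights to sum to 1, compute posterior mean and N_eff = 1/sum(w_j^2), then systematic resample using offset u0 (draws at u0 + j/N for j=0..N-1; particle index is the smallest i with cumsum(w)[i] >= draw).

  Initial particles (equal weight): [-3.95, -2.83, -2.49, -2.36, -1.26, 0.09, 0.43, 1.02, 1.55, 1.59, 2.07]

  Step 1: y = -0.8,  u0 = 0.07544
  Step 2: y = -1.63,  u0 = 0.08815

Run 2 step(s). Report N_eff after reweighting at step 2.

step 1: w=[0.0000, 0.0000, 0.0000, 0.0000, 0.9429, 0.0554, 0.0016, 0.0000, 0.0000, 0.0000, 0.0000]  mean=-1.1825  Neff=1.1208  idx=[4, 4, 4, 4, 4, 4, 4, 4, 4, 4, 5]
step 2: w=[0.1000, 0.1000, 0.1000, 0.1000, 0.1000, 0.1000, 0.1000, 0.1000, 0.1000, 0.1000, 0.0000]  mean=-1.2600  Neff=10.0000  idx=[0, 1, 2, 3, 4, 5, 6, 7, 8, 9, 9]

N_eff = 10.0000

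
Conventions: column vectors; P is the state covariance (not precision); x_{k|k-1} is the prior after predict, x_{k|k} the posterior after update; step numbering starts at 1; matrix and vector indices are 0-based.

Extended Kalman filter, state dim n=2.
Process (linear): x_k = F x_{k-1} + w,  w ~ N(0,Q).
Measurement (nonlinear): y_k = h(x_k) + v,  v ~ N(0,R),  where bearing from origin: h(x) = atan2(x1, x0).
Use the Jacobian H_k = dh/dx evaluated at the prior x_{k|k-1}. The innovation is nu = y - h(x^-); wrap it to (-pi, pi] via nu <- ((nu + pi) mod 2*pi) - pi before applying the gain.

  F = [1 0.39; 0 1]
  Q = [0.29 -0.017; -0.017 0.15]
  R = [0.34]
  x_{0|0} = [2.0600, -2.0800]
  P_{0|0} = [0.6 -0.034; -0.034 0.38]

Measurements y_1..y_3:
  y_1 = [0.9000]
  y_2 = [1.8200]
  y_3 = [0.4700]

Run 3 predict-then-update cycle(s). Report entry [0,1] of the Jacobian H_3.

H_jac[0,1] = 0.2907

step 1: x^-=[1.2488, -2.0800]  P^-=[0.9213 0.0972; 0.0972 0.5300]  H_jac=[0.3534 0.2122]  S=[0.4935]  K=[0.7015; 0.2975]  nu=[1.9301]  x^+=[2.6028, -1.5058]  P^+=[0.6784 -0.0058; -0.0058 0.4863]
step 2: x^-=[2.0155, -1.5058]  P^-=[1.0379 0.1669; 0.1669 0.6363]  H_jac=[0.2379 0.3184]  S=[0.4885]  K=[0.6142; 0.4960]  nu=[2.4617]  x^+=[3.5274, -0.2848]  P^+=[0.8536 0.0181; 0.0181 0.5161]
step 3: x^-=[3.4163, -0.2848]  P^-=[1.2362 0.2024; 0.2024 0.6661]  H_jac=[0.0242 0.2907]  S=[0.3999]  K=[0.2220; 0.4965]  nu=[0.5532]  x^+=[3.5391, -0.0102]  P^+=[1.2165 0.1583; 0.1583 0.5676]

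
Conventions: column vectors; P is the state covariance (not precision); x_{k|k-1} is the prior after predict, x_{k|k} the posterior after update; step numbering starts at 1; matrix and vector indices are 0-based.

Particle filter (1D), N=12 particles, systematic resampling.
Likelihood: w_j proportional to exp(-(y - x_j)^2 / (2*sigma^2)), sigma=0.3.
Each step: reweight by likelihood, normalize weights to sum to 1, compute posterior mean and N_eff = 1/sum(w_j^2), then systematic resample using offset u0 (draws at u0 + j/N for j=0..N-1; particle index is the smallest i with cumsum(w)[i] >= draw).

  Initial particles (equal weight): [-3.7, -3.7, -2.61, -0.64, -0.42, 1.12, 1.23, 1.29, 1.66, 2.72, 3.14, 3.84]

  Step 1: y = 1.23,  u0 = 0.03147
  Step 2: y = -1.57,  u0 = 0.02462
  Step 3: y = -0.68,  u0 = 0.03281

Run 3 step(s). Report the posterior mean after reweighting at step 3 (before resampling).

step 1: w=[0.0000, 0.0000, 0.0000, 0.0000, 0.0000, 0.2857, 0.3055, 0.2995, 0.1094, 0.0000, 0.0000, 0.0000]  mean=1.2636  Neff=3.6157  idx=[5, 5, 5, 5, 6, 6, 6, 7, 7, 7, 7, 8]
step 2: w=[0.2424, 0.2424, 0.2424, 0.2424, 0.0085, 0.0085, 0.0085, 0.0013, 0.0013, 0.0013, 0.0013, 0.0000]  mean=1.1237  Neff=4.2517  idx=[0, 0, 0, 1, 1, 1, 2, 2, 2, 3, 3, 3]
step 3: w=[0.0833, 0.0833, 0.0833, 0.0833, 0.0833, 0.0833, 0.0833, 0.0833, 0.0833, 0.0833, 0.0833, 0.0833]  mean=1.1200  Neff=12.0000  idx=[0, 1, 2, 3, 4, 5, 6, 7, 8, 9, 10, 11]

post_mean = 1.1200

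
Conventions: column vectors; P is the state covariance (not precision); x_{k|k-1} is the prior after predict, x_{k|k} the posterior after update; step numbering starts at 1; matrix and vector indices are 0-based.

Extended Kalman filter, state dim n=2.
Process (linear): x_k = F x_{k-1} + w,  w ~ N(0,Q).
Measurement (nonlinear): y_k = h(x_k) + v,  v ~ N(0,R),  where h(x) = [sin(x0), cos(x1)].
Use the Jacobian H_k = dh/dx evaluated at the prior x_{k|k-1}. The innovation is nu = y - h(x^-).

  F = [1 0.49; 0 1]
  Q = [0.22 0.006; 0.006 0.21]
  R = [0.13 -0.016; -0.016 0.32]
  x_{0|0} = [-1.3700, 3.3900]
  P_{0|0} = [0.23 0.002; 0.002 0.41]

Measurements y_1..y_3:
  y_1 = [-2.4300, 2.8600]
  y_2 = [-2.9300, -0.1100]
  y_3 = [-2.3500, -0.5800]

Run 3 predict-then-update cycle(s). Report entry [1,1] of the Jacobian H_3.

H_jac[1,1] = 0.5034

step 1: x^-=[0.2911, 3.3900]  P^-=[0.5504 0.2089; 0.2089 0.6200]  H_jac=[0.9579 0.0000; 0.0000 0.2459]  S=[0.6351 0.0332; 0.0332 0.3575]  K=[0.8267 0.0669; 0.2942 0.3991]  nu=[-2.7170, 3.8293]  x^+=[-1.6990, 4.1188]  P^+=[0.1111 0.0333; 0.0333 0.5003]
step 2: x^-=[0.3192, 4.1188]  P^-=[0.4838 0.2844; 0.2844 0.7103]  H_jac=[0.9495 0.0000; 0.0000 0.8289]  S=[0.5661 0.2078; 0.2078 0.8080]  K=[0.7777 0.0917; 0.2313 0.6691]  nu=[-3.2438, 0.4494]  x^+=[-2.1623, 3.6691]  P^+=[0.1049 0.0204; 0.0204 0.2539]
step 3: x^-=[-0.3644, 3.6691]  P^-=[0.4059 0.1508; 0.1508 0.4639]  H_jac=[0.9343 0.0000; 0.0000 0.5034]  S=[0.4843 0.0549; 0.0549 0.4375]  K=[0.7744 0.0763; 0.2337 0.5043]  nu=[-1.9936, 0.2841]  x^+=[-1.8865, 3.3464]  P^+=[0.1064 0.0239; 0.0239 0.3132]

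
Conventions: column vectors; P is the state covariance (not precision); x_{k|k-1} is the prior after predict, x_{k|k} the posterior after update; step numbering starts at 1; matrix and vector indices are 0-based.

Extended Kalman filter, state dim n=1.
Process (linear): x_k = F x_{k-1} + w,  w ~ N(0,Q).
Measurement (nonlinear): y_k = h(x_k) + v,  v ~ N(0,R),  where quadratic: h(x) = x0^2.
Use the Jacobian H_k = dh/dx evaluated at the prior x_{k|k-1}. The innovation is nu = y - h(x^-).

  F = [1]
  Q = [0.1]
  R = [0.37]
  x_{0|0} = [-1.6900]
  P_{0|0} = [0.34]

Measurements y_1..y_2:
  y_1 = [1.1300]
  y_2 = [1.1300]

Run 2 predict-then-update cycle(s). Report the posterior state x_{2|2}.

x_post = [-1.1186]

step 1: x^-=[-1.6900]  P^-=[0.4400]  H_jac=[-3.3800]  S=[5.3967]  K=[-0.2756]  nu=[-1.7261]  x^+=[-1.2143]  P^+=[0.0302]
step 2: x^-=[-1.2143]  P^-=[0.1302]  H_jac=[-2.4287]  S=[1.1378]  K=[-0.2778]  nu=[-0.3446]  x^+=[-1.1186]  P^+=[0.0423]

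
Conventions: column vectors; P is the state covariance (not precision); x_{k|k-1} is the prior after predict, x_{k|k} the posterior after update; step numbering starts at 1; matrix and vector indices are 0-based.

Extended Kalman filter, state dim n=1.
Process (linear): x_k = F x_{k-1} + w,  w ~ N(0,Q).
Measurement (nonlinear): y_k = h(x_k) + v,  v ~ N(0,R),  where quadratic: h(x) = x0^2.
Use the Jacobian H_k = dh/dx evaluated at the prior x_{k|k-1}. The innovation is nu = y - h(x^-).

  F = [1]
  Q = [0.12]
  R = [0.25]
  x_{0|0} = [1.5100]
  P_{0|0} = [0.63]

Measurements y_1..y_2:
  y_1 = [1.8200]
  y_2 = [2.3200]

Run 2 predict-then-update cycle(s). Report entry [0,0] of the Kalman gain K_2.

step 1: x^-=[1.5100]  P^-=[0.7500]  H_jac=[3.0200]  S=[7.0903]  K=[0.3195]  nu=[-0.4601]  x^+=[1.3630]  P^+=[0.0264]
step 2: x^-=[1.3630]  P^-=[0.1464]  H_jac=[2.7260]  S=[1.3383]  K=[0.2983]  nu=[0.4622]  x^+=[1.5009]  P^+=[0.0274]

K[0,0] = 0.2983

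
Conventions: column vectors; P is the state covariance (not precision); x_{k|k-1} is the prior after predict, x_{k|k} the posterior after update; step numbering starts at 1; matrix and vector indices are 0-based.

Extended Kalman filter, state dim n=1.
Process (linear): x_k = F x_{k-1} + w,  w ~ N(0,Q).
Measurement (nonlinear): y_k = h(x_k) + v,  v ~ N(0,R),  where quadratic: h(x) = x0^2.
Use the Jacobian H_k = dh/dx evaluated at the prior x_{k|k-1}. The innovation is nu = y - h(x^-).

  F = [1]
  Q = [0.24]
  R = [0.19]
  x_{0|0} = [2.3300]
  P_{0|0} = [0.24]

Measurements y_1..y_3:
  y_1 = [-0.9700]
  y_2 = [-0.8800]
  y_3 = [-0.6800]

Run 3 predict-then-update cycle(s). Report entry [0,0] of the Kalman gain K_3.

K[0,0] = 0.4754

step 1: x^-=[2.3300]  P^-=[0.4800]  H_jac=[4.6600]  S=[10.6135]  K=[0.2108]  nu=[-6.3989]  x^+=[0.9814]  P^+=[0.0086]
step 2: x^-=[0.9814]  P^-=[0.2486]  H_jac=[1.9629]  S=[1.1478]  K=[0.4251]  nu=[-1.8432]  x^+=[0.1978]  P^+=[0.0412]
step 3: x^-=[0.1978]  P^-=[0.2812]  H_jac=[0.3957]  S=[0.2340]  K=[0.4754]  nu=[-0.7191]  x^+=[-0.1440]  P^+=[0.2283]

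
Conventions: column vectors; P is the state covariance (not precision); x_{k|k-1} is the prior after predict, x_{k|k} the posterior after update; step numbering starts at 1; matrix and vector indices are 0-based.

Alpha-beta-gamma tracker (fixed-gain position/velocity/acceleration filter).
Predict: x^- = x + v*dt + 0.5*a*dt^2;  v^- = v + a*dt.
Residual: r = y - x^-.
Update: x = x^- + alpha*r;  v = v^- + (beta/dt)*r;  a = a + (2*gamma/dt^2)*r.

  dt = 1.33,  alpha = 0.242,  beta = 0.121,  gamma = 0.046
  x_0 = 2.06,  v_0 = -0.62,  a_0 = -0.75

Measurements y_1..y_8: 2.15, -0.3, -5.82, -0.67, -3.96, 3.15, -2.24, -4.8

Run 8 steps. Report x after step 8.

x_post = -4.8040

step 1: x_pred=0.5721  r=1.5779  x^+=0.9539  v^+=-1.4739  a^+=-0.6679
step 2: x_pred=-1.5972  r=1.2972  x^+=-1.2833  v^+=-2.2443  a^+=-0.6005
step 3: x_pred=-4.7992  r=-1.0208  x^+=-5.0463  v^+=-3.1358  a^+=-0.6536
step 4: x_pred=-9.7949  r=9.1249  x^+=-7.5866  v^+=-3.1748  a^+=-0.1790
step 5: x_pred=-11.9675  r=8.0075  x^+=-10.0297  v^+=-2.6844  a^+=0.2375
step 6: x_pred=-13.3898  r=16.5398  x^+=-9.3872  v^+=-0.8638  a^+=1.0977
step 7: x_pred=-9.5651  r=7.3251  x^+=-7.7924  v^+=1.2626  a^+=1.4787
step 8: x_pred=-4.8053  r=0.0053  x^+=-4.8040  v^+=3.2298  a^+=1.4790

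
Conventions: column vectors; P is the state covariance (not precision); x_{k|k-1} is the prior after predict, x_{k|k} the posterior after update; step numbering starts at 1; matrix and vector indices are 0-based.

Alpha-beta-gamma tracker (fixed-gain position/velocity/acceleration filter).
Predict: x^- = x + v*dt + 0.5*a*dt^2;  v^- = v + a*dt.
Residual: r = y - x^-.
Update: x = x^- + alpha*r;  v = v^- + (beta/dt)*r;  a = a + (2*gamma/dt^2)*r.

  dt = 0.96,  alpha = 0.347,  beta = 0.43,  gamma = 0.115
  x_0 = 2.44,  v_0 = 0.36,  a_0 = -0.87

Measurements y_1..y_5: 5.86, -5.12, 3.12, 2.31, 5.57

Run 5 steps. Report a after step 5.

step 1: x_pred=2.3847  r=3.4753  x^+=3.5906  v^+=1.0814  a^+=-0.0027
step 2: x_pred=4.6276  r=-9.7476  x^+=1.2452  v^+=-3.2872  a^+=-2.4353
step 3: x_pred=-3.0328  r=6.1528  x^+=-0.8978  v^+=-2.8692  a^+=-0.8998
step 4: x_pred=-4.0669  r=6.3769  x^+=-1.8541  v^+=-0.8768  a^+=0.6916
step 5: x_pred=-2.3771  r=7.9471  x^+=0.3806  v^+=3.3468  a^+=2.6750

a_post = 2.6750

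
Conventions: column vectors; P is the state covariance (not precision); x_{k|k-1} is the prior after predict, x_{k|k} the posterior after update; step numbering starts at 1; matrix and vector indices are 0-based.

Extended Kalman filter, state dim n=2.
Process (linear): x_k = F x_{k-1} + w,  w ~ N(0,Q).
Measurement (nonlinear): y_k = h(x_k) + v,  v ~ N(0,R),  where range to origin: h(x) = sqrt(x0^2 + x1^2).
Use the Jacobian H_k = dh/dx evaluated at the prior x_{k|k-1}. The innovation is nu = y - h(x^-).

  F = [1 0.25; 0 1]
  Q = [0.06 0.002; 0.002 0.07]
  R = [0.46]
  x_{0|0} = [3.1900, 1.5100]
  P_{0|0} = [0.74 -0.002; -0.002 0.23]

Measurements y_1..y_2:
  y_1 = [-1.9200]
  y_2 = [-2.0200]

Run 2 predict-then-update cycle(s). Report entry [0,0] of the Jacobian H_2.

H_jac[0,0] = 0.1813

step 1: x^-=[3.5675, 1.5100]  P^-=[0.8134 0.0575; 0.0575 0.3000]  H_jac=[0.9209 0.3898]  S=[1.2367]  K=[0.6238; 0.1374]  nu=[-5.7939]  x^+=[-0.0469, 0.7140]  P^+=[0.3321 -0.0485; -0.0485 0.2767]
step 2: x^-=[0.1316, 0.7140]  P^-=[0.3852 0.0227; 0.0227 0.3467]  H_jac=[0.1813 0.9834]  S=[0.8160]  K=[0.1129; 0.4228]  nu=[-2.7461]  x^+=[-0.1784, -0.4471]  P^+=[0.3748 -0.0163; -0.0163 0.2008]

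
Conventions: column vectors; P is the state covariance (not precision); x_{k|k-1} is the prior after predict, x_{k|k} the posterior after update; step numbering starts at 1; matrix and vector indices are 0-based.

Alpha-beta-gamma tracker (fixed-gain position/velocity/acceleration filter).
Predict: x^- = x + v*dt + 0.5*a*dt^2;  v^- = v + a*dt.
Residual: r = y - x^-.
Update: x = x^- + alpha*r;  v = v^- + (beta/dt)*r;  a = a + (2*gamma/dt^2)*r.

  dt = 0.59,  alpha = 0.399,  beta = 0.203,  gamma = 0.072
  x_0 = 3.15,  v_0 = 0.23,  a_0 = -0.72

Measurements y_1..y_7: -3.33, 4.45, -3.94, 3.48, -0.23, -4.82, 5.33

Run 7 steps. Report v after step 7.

v_post = 2.9029

step 1: x_pred=3.1604  r=-6.4904  x^+=0.5707  v^+=-2.4279  a^+=-3.4049
step 2: x_pred=-1.4544  r=5.9044  x^+=0.9015  v^+=-2.4053  a^+=-0.9624
step 3: x_pred=-0.6852  r=-3.2548  x^+=-1.9839  v^+=-4.0930  a^+=-2.3088
step 4: x_pred=-4.8006  r=8.2806  x^+=-1.4966  v^+=-2.6062  a^+=1.1166
step 5: x_pred=-2.8399  r=2.6099  x^+=-1.7986  v^+=-1.0494  a^+=2.1963
step 6: x_pred=-2.0354  r=-2.7846  x^+=-3.1465  v^+=-0.7116  a^+=1.0444
step 7: x_pred=-3.3846  r=8.7146  x^+=0.0925  v^+=2.9029  a^+=4.6494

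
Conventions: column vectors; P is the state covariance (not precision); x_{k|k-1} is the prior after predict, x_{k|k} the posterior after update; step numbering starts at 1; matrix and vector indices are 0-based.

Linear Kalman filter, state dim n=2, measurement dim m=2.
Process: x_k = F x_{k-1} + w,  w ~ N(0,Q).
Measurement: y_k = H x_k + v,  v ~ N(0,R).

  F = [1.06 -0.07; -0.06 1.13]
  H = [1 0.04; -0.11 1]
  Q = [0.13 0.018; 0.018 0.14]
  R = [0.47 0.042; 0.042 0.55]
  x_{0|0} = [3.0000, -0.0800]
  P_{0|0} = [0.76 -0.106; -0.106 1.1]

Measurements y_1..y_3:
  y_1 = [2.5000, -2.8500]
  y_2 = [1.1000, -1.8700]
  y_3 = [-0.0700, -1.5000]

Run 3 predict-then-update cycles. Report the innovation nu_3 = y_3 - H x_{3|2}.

step 1: x^-=[3.1856, -0.2704]  P^-=[1.0051 -0.2448; -0.2448 1.5617]  S=[1.4580 -0.2498; -0.2498 2.1777]  K=[0.6678 -0.0866; -0.0001 0.7295]  nu=[-0.6748, -2.2292]  x^+=[2.9279, -1.8965]  P^+=[0.3097 0.0145; 0.0145 0.4028]
step 2: x^-=[3.2364, -2.3187]  P^-=[0.4777 -0.0161; -0.0161 0.6535]  S=[0.9475 -0.0005; -0.0005 1.2128]  K=[0.5035 -0.0564; 0.0108 0.5403]  nu=[-2.0436, 0.8047]  x^+=[2.1620, -1.9061]  P^+=[0.2336 0.0158; 0.0158 0.2994]
step 3: x^-=[2.4251, -2.2836]  P^-=[0.3916 -0.0015; -0.0015 0.5209]  S=[0.8624 0.0182; 0.0182 1.0760]  K=[0.4551 -0.0492; 0.0122 0.4841]  nu=[-2.4038, 1.0504]  x^+=[1.2795, -1.8043]  P^+=[0.2112 0.0153; 0.0153 0.2684]

innov = [-2.4038, 1.0504]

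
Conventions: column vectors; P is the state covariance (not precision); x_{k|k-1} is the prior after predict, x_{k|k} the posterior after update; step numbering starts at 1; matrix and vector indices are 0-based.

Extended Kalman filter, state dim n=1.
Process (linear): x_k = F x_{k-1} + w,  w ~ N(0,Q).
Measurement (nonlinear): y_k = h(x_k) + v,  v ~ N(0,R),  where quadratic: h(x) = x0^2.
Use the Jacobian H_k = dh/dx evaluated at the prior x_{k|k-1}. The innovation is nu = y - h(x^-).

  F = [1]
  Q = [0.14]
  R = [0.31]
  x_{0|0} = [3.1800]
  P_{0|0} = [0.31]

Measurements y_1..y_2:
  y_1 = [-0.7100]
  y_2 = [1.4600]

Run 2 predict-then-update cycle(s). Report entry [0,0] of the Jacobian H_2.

H_jac[0,0] = 3.0137

step 1: x^-=[3.1800]  P^-=[0.4500]  H_jac=[6.3600]  S=[18.5123]  K=[0.1546]  nu=[-10.8224]  x^+=[1.5069]  P^+=[0.0075]
step 2: x^-=[1.5069]  P^-=[0.1475]  H_jac=[3.0137]  S=[1.6500]  K=[0.2695]  nu=[-0.8106]  x^+=[1.2884]  P^+=[0.0277]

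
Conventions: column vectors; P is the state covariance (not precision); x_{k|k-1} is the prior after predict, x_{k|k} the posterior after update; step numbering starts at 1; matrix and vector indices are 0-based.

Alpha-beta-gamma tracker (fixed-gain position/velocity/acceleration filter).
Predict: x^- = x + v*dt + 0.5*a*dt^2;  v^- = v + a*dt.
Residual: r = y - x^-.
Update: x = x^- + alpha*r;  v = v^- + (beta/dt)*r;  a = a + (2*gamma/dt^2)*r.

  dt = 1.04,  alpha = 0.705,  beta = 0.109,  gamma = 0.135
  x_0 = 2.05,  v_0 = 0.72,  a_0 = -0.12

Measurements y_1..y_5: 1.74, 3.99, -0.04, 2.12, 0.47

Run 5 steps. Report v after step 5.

step 1: x_pred=2.7339  r=-0.9939  x^+=2.0332  v^+=0.4910  a^+=-0.3681
step 2: x_pred=2.3448  r=1.6452  x^+=3.5047  v^+=0.2806  a^+=0.0426
step 3: x_pred=3.8195  r=-3.8595  x^+=1.0986  v^+=-0.0796  a^+=-0.9209
step 4: x_pred=0.5178  r=1.6022  x^+=1.6473  v^+=-0.8694  a^+=-0.5209
step 5: x_pred=0.4615  r=0.0085  x^+=0.4675  v^+=-1.4102  a^+=-0.5188

v_post = -1.4102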